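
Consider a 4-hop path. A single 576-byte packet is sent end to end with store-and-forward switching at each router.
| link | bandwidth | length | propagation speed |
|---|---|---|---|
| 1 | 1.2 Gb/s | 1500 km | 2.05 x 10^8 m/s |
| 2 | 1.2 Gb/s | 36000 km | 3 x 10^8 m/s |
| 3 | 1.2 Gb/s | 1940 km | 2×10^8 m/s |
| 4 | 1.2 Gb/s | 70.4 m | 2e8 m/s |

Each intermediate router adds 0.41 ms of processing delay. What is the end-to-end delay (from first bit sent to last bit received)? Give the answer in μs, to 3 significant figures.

138000 μs

L = 576 × 8 = 4608 bits.
Transmission delay per hop = L/R = 4608/1200000000 = 3.84 μs; 4 hops → 15.36 μs.
Propagation delays (d/s per hop): 7317.07, 120000, 9700, 0.352 μs; sum = 137017 μs.
Processing at 3 router(s): 3 × 0.41 ms = 1230 μs.
End-to-end = 138000 μs.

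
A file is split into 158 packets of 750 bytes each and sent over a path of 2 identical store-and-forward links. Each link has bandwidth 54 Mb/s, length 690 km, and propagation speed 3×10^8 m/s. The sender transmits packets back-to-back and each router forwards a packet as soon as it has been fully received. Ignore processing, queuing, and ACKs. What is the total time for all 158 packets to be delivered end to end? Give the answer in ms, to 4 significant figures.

22.27 ms

Per-hop transmission t_tx = L/R = 6000/54000000 = 0.111111 ms.
Per-hop propagation t_prop = 690000/300000000 = 2.3 ms.
Pipeline fill: first packet needs 2·t_tx to clear all hops; remaining 157 packets each add one t_tx.
Total = (2+158-1)·t_tx + 2·t_prop = 159·0.111111 + 2·2.3 = 22.27 ms.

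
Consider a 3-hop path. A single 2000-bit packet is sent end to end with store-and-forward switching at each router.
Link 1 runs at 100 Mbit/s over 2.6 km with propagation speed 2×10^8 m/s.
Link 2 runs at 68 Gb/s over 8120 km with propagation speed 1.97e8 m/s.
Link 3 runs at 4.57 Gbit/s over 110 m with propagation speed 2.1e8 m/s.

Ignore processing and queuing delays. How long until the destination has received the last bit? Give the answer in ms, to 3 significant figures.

Transmission delays (L/R per hop): 0.02, 2.94118e-05, 0.000437637 ms; sum = 0.020467 ms.
Propagation delays (d/s per hop): 0.013, 41.2183, 0.00052381 ms; sum = 41.2318 ms.
End-to-end = 41.3 ms.

41.3 ms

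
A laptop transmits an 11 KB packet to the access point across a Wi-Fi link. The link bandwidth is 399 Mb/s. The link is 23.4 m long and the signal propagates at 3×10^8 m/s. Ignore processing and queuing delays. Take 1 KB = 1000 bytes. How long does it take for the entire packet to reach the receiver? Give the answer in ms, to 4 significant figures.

0.2206 ms

L = 88000 bits.
Transmission delay = L/R = 88000 / 399000000 = 0.220551 ms.
Propagation delay = d/s = 23.4 m / 300000000 m/s = 7.8e-05 ms.
Total = 0.2206 ms.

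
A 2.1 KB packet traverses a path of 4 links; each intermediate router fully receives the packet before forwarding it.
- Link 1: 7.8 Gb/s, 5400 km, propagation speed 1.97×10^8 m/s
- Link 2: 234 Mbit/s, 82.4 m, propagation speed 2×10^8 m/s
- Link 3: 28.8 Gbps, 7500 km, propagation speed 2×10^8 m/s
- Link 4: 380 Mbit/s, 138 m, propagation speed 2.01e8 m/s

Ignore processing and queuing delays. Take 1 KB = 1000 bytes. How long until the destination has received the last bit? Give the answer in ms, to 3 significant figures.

65.0 ms

L = 16800 bits.
Transmission delays (L/R per hop): 0.00215385, 0.0717949, 0.000583333, 0.0442105 ms; sum = 0.118743 ms.
Propagation delays (d/s per hop): 27.4112, 0.000412, 37.5, 0.000686567 ms; sum = 64.9123 ms.
End-to-end = 65.0 ms.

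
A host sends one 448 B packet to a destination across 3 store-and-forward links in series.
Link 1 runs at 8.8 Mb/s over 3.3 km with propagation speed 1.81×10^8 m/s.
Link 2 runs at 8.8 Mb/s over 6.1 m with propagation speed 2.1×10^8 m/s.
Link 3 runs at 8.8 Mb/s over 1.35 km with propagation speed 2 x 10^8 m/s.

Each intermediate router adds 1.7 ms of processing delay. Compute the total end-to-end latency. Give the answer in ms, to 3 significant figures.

4.65 ms

L = 448 × 8 = 3584 bits.
Transmission delay per hop = L/R = 3584/8800000 = 0.407273 ms; 3 hops → 1.22182 ms.
Propagation delays (d/s per hop): 0.018232, 2.90476e-05, 0.00675 ms; sum = 0.0250111 ms.
Processing at 2 router(s): 2 × 1.7 ms = 3.4 ms.
End-to-end = 4.65 ms.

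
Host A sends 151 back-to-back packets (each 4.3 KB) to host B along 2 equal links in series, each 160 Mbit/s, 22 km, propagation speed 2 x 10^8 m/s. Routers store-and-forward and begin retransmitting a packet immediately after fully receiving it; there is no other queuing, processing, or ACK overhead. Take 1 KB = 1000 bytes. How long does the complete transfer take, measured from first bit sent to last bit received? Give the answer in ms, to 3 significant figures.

Per-hop transmission t_tx = L/R = 34400/160000000 = 0.215 ms.
Per-hop propagation t_prop = 22000/200000000 = 0.11 ms.
Pipeline fill: first packet needs 2·t_tx to clear all hops; remaining 150 packets each add one t_tx.
Total = (2+151-1)·t_tx + 2·t_prop = 152·0.215 + 2·0.11 = 32.9 ms.

32.9 ms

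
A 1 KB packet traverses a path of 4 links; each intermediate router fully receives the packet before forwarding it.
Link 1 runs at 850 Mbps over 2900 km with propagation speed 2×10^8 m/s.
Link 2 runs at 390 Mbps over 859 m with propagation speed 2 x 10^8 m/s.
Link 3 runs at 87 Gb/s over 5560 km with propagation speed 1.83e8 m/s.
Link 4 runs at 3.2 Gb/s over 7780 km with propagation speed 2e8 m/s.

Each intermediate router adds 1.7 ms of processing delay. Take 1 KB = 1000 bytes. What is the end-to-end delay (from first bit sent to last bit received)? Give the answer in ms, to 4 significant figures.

L = 8000 bits.
Transmission delays (L/R per hop): 0.00941176, 0.0205128, 9.1954e-05, 0.0025 ms; sum = 0.0325165 ms.
Propagation delays (d/s per hop): 14.5, 0.004295, 30.3825, 38.9 ms; sum = 83.7868 ms.
Processing at 3 router(s): 3 × 1.7 ms = 5.1 ms.
End-to-end = 88.92 ms.

88.92 ms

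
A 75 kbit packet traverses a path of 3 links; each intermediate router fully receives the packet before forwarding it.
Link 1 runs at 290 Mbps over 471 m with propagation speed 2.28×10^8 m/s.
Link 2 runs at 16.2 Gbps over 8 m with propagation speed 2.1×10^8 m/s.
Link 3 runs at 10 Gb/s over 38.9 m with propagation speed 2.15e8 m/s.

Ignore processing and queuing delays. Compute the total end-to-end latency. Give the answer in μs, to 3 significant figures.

L = 75000 bits.
Transmission delays (L/R per hop): 258.621, 4.62963, 7.5 μs; sum = 270.75 μs.
Propagation delays (d/s per hop): 2.06579, 0.0380952, 0.18093 μs; sum = 2.28481 μs.
End-to-end = 273 μs.

273 μs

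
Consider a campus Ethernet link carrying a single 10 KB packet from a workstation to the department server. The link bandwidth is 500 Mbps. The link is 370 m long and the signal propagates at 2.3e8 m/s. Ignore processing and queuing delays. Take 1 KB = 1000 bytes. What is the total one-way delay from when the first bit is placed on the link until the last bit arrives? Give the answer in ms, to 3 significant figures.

L = 80000 bits.
Transmission delay = L/R = 80000 / 500000000 = 0.16 ms.
Propagation delay = d/s = 370 m / 2.3e+08 m/s = 0.0016087 ms.
Total = 0.162 ms.

0.162 ms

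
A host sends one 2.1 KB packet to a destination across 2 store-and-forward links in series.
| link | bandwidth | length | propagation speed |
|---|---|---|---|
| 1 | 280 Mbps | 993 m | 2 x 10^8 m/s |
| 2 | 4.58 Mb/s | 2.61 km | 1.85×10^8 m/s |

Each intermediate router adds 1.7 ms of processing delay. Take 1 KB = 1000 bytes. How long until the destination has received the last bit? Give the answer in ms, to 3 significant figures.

5.45 ms

L = 16800 bits.
Transmission delays (L/R per hop): 0.06, 3.66812 ms; sum = 3.72812 ms.
Propagation delays (d/s per hop): 0.004965, 0.0141081 ms; sum = 0.0190731 ms.
Processing at 1 router(s): 1 × 1.7 ms = 1.7 ms.
End-to-end = 5.45 ms.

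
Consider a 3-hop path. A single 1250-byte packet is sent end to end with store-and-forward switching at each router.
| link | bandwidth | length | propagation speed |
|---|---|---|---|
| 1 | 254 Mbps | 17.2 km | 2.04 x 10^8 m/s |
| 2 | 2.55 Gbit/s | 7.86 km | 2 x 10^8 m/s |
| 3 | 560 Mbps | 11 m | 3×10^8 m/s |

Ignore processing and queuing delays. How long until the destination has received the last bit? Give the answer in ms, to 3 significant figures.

0.185 ms

L = 1250 × 8 = 10000 bits.
Transmission delays (L/R per hop): 0.0393701, 0.00392157, 0.0178571 ms; sum = 0.0611488 ms.
Propagation delays (d/s per hop): 0.0843137, 0.0393, 3.66667e-05 ms; sum = 0.12365 ms.
End-to-end = 0.185 ms.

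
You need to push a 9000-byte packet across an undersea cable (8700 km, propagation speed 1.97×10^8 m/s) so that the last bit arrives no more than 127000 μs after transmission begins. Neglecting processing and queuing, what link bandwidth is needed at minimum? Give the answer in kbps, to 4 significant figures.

L = 72000 bits.
Propagation delay = 8700000 / 197000000 = 44162.4 μs.
Transmission budget = 127000 − 44162.4 = 82837.6 μs.
R ≥ L / t_tx = 72000 bits / 0.0828376 s = 869.2 kbps.

869.2 kbps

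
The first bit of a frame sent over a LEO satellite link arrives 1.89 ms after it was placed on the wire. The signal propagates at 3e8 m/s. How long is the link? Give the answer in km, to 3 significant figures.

567 km

d = s × t_prop = 300000000 × 0.00189 = 567 km.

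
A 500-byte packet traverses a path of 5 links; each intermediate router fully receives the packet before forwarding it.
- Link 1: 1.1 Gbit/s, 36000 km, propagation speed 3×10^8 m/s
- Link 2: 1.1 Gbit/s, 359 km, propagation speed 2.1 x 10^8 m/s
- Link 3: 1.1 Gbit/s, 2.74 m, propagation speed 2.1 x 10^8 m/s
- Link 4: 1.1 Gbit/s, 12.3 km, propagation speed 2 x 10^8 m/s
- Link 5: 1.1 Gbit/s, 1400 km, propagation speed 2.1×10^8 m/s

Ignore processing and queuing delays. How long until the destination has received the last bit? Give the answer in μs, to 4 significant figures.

128500 μs

L = 500 × 8 = 4000 bits.
Transmission delay per hop = L/R = 4000/1100000000 = 3.63636 μs; 5 hops → 18.1818 μs.
Propagation delays (d/s per hop): 120000, 1709.52, 0.0130476, 61.5, 6666.67 μs; sum = 128438 μs.
End-to-end = 128500 μs.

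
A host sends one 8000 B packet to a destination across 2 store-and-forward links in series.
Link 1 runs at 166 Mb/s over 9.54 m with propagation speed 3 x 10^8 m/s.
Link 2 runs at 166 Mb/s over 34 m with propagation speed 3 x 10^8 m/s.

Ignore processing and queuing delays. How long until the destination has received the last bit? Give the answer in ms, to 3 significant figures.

L = 8000 × 8 = 64000 bits.
Transmission delay per hop = L/R = 64000/166000000 = 0.385542 ms; 2 hops → 0.771084 ms.
Propagation delays (d/s per hop): 3.18e-05, 0.000113333 ms; sum = 0.000145133 ms.
End-to-end = 0.771 ms.

0.771 ms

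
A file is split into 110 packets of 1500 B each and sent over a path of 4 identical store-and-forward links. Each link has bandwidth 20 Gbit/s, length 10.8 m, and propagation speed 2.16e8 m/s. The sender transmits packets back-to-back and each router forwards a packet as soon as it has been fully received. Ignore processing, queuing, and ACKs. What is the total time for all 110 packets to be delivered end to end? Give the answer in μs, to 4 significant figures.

68.00 μs

Per-hop transmission t_tx = L/R = 12000/20000000000 = 0.6 μs.
Per-hop propagation t_prop = 10.8/216000000 = 0.05 μs.
Pipeline fill: first packet needs 4·t_tx to clear all hops; remaining 109 packets each add one t_tx.
Total = (4+110-1)·t_tx + 4·t_prop = 113·0.6 + 4·0.05 = 68.00 μs.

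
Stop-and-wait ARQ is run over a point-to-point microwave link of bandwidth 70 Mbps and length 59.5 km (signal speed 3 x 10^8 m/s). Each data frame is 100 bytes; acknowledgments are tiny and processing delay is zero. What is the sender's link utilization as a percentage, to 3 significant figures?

2.80 %

t_tx = L/R = 800/70000000 = 1.14286e-05 s.
t_prop = 59500/300000000 = 0.000198333 s; RTT = 0.000396667 s.
Cycle = t_tx + RTT = 0.000408095 s.
Utilization = t_tx / cycle = 1.14286e-05/0.000408095 = 2.80 %.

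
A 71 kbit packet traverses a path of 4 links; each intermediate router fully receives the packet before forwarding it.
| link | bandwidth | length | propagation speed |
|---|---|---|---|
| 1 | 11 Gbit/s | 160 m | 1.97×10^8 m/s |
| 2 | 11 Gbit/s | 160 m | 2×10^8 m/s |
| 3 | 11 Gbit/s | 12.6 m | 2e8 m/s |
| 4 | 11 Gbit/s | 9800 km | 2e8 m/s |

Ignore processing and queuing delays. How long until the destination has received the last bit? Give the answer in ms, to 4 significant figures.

L = 71000 bits.
Transmission delay per hop = L/R = 71000/11000000000 = 0.00645455 ms; 4 hops → 0.0258182 ms.
Propagation delays (d/s per hop): 0.000812183, 0.0008, 6.3e-05, 49 ms; sum = 49.0017 ms.
End-to-end = 49.03 ms.

49.03 ms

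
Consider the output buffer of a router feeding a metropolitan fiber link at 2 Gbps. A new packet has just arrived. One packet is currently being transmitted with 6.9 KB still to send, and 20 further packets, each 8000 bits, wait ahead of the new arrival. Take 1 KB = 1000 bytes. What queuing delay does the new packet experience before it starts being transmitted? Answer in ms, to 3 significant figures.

0.108 ms

Each queued packet: L/R = 8000/2000000000 = 0.004 ms.
20 queued → 0.08 ms.
Plus remaining 55200 bits of current packet: 0.0276 ms.
Queuing delay = 0.108 ms.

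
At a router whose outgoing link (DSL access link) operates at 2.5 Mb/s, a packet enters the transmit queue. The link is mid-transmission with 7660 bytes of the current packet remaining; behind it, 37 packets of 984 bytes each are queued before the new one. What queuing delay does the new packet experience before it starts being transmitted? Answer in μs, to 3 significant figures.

Each queued packet: L/R = 7872/2500000 = 3148.8 μs.
37 queued → 116506 μs.
Plus remaining 61280 bits of current packet: 24512 μs.
Queuing delay = 141000 μs.

141000 μs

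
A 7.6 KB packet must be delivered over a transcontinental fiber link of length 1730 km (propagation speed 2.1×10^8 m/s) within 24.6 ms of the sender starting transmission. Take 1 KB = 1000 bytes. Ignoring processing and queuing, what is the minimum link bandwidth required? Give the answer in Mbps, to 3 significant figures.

3.72 Mbps

L = 60800 bits.
Propagation delay = 1730000 / 210000000 = 8.2381 ms.
Transmission budget = 24.6 − 8.2381 = 16.3619 ms.
R ≥ L / t_tx = 60800 bits / 0.0163619 s = 3.72 Mbps.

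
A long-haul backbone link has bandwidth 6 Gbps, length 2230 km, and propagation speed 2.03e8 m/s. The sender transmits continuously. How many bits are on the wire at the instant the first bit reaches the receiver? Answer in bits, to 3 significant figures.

Propagation delay = 2230000 / 2.03e+08 = 0.0109852 s.
BDP = R × t_prop = 6000000000 × 0.0109852 = 65911300 bits.

65900000 bits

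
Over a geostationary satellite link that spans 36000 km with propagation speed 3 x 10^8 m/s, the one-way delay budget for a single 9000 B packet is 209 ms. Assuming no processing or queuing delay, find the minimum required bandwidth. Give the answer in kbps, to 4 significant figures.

L = 72000 bits.
Propagation delay = 36000000 / 300000000 = 120 ms.
Transmission budget = 209 − 120 = 89 ms.
R ≥ L / t_tx = 72000 bits / 0.089 s = 809.0 kbps.

809.0 kbps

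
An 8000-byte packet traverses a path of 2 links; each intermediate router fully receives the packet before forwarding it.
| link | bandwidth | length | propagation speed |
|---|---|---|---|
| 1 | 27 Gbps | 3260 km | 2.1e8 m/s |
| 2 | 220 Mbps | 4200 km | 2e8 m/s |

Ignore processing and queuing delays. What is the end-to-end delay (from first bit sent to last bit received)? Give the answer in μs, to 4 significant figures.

36820 μs

L = 8000 × 8 = 64000 bits.
Transmission delays (L/R per hop): 2.37037, 290.909 μs; sum = 293.279 μs.
Propagation delays (d/s per hop): 15523.8, 21000 μs; sum = 36523.8 μs.
End-to-end = 36820 μs.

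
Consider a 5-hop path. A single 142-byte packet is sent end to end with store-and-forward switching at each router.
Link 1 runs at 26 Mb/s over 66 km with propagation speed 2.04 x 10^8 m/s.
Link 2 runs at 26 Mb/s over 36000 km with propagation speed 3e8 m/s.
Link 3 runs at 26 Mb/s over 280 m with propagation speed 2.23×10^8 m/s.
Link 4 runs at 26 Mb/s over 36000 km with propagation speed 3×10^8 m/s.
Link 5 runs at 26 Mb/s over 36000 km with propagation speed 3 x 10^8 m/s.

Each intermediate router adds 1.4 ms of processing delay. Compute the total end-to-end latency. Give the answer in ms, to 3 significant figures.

366 ms

L = 142 × 8 = 1136 bits.
Transmission delay per hop = L/R = 1136/26000000 = 0.0436923 ms; 5 hops → 0.218462 ms.
Propagation delays (d/s per hop): 0.323529, 120, 0.00125561, 120, 120 ms; sum = 360.325 ms.
Processing at 4 router(s): 4 × 1.4 ms = 5.6 ms.
End-to-end = 366 ms.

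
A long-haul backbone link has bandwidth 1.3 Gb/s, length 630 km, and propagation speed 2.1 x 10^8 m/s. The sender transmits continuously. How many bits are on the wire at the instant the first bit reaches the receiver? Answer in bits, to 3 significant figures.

Propagation delay = 630000 / 210000000 = 0.003 s.
BDP = R × t_prop = 1300000000 × 0.003 = 3900000 bits.

3900000 bits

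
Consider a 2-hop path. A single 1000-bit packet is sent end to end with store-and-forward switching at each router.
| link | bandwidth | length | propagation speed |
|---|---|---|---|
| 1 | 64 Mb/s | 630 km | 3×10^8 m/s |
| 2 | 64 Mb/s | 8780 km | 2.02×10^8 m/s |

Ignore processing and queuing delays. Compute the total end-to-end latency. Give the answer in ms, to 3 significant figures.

45.6 ms

Transmission delay per hop = L/R = 1000/64000000 = 0.015625 ms; 2 hops → 0.03125 ms.
Propagation delays (d/s per hop): 2.1, 43.4653 ms; sum = 45.5653 ms.
End-to-end = 45.6 ms.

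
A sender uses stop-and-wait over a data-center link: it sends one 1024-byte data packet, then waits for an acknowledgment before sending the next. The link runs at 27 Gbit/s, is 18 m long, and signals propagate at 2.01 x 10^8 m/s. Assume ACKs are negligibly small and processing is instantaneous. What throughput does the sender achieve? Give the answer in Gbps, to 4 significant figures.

16.98 Gbps

t_tx = L/R = 8192/27000000000 = 3.03407e-07 s.
t_prop = 18/2.01e+08 = 8.95522e-08 s; RTT = 1.79104e-07 s.
Cycle = t_tx + RTT = 4.82512e-07 s.
Throughput = L / cycle = 8192 / 4.82512e-07 = 16.98 Gbps.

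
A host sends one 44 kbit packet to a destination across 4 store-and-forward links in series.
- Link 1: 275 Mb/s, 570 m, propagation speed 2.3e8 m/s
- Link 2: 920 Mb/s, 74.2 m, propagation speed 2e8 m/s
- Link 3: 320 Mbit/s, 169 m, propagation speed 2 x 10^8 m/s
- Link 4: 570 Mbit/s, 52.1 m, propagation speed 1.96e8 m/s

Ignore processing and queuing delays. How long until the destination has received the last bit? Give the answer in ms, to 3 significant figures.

0.426 ms

L = 44000 bits.
Transmission delays (L/R per hop): 0.16, 0.0478261, 0.1375, 0.077193 ms; sum = 0.422519 ms.
Propagation delays (d/s per hop): 0.00247826, 0.000371, 0.000845, 0.000265816 ms; sum = 0.00396008 ms.
End-to-end = 0.426 ms.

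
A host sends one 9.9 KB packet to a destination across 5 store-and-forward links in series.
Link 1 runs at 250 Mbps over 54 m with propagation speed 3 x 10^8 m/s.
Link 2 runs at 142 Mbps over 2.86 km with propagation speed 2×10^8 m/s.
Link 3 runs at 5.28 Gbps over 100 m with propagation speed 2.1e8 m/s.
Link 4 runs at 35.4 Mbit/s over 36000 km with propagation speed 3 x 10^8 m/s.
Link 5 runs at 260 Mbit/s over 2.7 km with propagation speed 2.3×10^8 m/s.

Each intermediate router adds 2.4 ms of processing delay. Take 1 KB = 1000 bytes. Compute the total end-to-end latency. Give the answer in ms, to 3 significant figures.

133 ms

L = 79200 bits.
Transmission delays (L/R per hop): 0.3168, 0.557746, 0.015, 2.23729, 0.304615 ms; sum = 3.43145 ms.
Propagation delays (d/s per hop): 0.00018, 0.0143, 0.00047619, 120, 0.0117391 ms; sum = 120.027 ms.
Processing at 4 router(s): 4 × 2.4 ms = 9.6 ms.
End-to-end = 133 ms.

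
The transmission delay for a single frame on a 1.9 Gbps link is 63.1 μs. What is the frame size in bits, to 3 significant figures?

L = R × t_tx = 1900000000 b/s × 6.31e-05 s = 119890 bits.

120000 bits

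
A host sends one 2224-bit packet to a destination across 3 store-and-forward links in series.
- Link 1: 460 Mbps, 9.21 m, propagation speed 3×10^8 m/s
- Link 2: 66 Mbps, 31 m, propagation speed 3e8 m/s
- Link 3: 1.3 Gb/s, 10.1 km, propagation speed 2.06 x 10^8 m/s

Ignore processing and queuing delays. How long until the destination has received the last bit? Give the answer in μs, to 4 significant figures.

Transmission delays (L/R per hop): 4.83478, 33.697, 1.71077 μs; sum = 40.2425 μs.
Propagation delays (d/s per hop): 0.0307, 0.103333, 49.0291 μs; sum = 49.1632 μs.
End-to-end = 89.41 μs.

89.41 μs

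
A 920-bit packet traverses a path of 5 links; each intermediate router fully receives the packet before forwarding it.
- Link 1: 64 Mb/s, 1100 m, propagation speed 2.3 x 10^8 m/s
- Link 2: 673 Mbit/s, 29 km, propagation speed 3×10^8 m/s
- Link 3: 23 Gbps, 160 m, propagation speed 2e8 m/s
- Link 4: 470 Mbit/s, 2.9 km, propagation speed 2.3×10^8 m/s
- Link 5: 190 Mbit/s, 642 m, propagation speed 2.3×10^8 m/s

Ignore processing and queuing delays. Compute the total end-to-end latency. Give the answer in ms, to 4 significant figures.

Transmission delays (L/R per hop): 0.014375, 0.00136701, 4e-05, 0.00195745, 0.00484211 ms; sum = 0.0225816 ms.
Propagation delays (d/s per hop): 0.00478261, 0.0966667, 0.0008, 0.0126087, 0.0027913 ms; sum = 0.117649 ms.
End-to-end = 0.1402 ms.

0.1402 ms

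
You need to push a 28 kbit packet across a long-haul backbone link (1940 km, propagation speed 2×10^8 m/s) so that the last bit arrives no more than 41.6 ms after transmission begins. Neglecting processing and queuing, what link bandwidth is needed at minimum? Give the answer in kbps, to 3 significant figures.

878 kbps

Propagation delay = 1940000 / 200000000 = 9.7 ms.
Transmission budget = 41.6 − 9.7 = 31.9 ms.
R ≥ L / t_tx = 28000 bits / 0.0319 s = 878 kbps.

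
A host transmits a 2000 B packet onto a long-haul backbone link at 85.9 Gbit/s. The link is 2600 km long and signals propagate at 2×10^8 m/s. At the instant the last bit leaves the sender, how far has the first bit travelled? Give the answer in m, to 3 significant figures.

37.3 m

t_tx = L/R = 16000/85900000000 = 1.86263e-07 s.
Distance = s × t_tx = 200000000 × 1.86263e-07 = 37.3 m.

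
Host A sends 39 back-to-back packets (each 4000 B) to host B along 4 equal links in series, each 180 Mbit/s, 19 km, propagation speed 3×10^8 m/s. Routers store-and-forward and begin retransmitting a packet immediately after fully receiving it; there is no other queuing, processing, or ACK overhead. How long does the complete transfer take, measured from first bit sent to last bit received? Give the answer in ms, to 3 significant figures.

7.72 ms

Per-hop transmission t_tx = L/R = 32000/180000000 = 0.177778 ms.
Per-hop propagation t_prop = 19000/300000000 = 0.0633333 ms.
Pipeline fill: first packet needs 4·t_tx to clear all hops; remaining 38 packets each add one t_tx.
Total = (4+39-1)·t_tx + 4·t_prop = 42·0.177778 + 4·0.0633333 = 7.72 ms.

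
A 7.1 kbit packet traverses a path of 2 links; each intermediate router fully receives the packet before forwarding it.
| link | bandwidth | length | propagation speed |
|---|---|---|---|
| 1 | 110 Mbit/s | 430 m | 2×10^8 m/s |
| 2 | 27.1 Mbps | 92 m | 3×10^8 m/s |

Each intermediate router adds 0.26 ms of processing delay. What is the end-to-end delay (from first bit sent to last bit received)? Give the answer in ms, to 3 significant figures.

0.589 ms

L = 7100 bits.
Transmission delays (L/R per hop): 0.0645455, 0.261993 ms; sum = 0.326538 ms.
Propagation delays (d/s per hop): 0.00215, 0.000306667 ms; sum = 0.00245667 ms.
Processing at 1 router(s): 1 × 0.26 ms = 0.26 ms.
End-to-end = 0.589 ms.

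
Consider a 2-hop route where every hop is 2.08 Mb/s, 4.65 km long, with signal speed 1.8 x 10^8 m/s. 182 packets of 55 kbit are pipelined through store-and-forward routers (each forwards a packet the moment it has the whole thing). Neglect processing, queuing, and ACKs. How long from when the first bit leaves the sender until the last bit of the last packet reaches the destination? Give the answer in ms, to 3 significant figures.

4840 ms

Per-hop transmission t_tx = L/R = 55000/2080000 = 26.4423 ms.
Per-hop propagation t_prop = 4650/180000000 = 0.0258333 ms.
Pipeline fill: first packet needs 2·t_tx to clear all hops; remaining 181 packets each add one t_tx.
Total = (2+182-1)·t_tx + 2·t_prop = 183·26.4423 + 2·0.0258333 = 4840 ms.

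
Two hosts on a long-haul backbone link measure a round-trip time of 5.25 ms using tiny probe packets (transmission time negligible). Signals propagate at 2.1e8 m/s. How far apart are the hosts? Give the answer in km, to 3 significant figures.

One-way propagation = RTT/2 = 2.625 ms.
d = s × t = 210000000 × 0.002625 = 551 km.

551 km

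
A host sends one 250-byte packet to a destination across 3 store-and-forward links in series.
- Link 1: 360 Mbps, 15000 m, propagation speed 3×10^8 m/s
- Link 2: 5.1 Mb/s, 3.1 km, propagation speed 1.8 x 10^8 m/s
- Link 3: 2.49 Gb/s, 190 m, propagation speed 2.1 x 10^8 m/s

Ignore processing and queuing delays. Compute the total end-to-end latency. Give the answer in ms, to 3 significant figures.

0.467 ms

L = 250 × 8 = 2000 bits.
Transmission delays (L/R per hop): 0.00555556, 0.392157, 0.000803213 ms; sum = 0.398516 ms.
Propagation delays (d/s per hop): 0.05, 0.0172222, 0.000904762 ms; sum = 0.068127 ms.
End-to-end = 0.467 ms.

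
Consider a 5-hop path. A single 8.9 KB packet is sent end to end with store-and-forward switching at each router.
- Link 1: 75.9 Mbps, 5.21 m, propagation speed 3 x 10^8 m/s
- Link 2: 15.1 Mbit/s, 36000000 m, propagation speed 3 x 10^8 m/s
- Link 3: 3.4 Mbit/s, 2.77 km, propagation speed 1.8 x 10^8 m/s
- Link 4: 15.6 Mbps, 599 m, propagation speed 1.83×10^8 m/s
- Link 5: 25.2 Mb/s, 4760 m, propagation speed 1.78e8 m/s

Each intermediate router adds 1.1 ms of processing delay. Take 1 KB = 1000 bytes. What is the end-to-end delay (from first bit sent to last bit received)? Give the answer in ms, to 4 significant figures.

158.4 ms

L = 71200 bits.
Transmission delays (L/R per hop): 0.938076, 4.71523, 20.9412, 4.5641, 2.8254 ms; sum = 33.984 ms.
Propagation delays (d/s per hop): 1.73667e-05, 120, 0.0153889, 0.00327322, 0.0267416 ms; sum = 120.045 ms.
Processing at 4 router(s): 4 × 1.1 ms = 4.4 ms.
End-to-end = 158.4 ms.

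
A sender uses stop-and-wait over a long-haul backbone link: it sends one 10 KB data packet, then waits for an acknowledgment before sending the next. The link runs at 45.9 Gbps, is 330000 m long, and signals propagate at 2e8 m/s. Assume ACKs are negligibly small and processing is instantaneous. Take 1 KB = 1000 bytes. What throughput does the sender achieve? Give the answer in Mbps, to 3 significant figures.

t_tx = L/R = 80000/45900000000 = 1.74292e-06 s.
t_prop = 330000/200000000 = 0.00165 s; RTT = 0.0033 s.
Cycle = t_tx + RTT = 0.00330174 s.
Throughput = L / cycle = 80000 / 0.00330174 = 24.2 Mbps.

24.2 Mbps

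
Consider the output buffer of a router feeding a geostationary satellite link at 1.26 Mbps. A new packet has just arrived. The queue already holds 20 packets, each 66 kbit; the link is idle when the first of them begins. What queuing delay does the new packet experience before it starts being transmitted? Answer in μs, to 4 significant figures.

Each queued packet: L/R = 66000/1260000 = 52381 μs.
20 queued → 1047620 μs.
Queuing delay = 1048000 μs.

1048000 μs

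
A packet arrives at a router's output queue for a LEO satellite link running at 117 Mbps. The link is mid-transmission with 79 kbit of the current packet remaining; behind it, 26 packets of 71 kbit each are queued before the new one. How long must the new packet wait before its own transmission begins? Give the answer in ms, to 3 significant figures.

16.5 ms

Each queued packet: L/R = 71000/117000000 = 0.606838 ms.
26 queued → 15.7778 ms.
Plus remaining 79000 bits of current packet: 0.675214 ms.
Queuing delay = 16.5 ms.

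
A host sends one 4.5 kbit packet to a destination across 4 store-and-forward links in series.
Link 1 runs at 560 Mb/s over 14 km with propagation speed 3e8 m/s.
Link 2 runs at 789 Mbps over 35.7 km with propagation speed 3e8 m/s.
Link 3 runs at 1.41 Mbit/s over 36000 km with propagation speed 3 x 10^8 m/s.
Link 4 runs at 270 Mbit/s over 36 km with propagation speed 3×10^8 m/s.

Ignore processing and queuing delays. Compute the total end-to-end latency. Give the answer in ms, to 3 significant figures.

124 ms

L = 4500 bits.
Transmission delays (L/R per hop): 0.00803571, 0.00570342, 3.19149, 0.0166667 ms; sum = 3.2219 ms.
Propagation delays (d/s per hop): 0.0466667, 0.119, 120, 0.12 ms; sum = 120.286 ms.
End-to-end = 124 ms.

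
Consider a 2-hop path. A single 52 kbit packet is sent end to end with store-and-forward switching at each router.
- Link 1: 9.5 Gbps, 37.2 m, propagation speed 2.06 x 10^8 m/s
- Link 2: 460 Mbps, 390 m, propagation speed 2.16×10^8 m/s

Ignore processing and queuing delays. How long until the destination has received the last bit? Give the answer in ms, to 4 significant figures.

L = 52000 bits.
Transmission delays (L/R per hop): 0.00547368, 0.113043 ms; sum = 0.118517 ms.
Propagation delays (d/s per hop): 0.000180583, 0.00180556 ms; sum = 0.00198614 ms.
End-to-end = 0.1205 ms.

0.1205 ms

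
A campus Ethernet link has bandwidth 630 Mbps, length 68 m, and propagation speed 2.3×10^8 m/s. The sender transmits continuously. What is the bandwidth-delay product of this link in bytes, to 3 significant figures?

Propagation delay = 68 / 2.3e+08 = 2.95652e-07 s.
BDP = R × t_prop = 630000000 × 2.95652e-07 = 186.261 bits.
In bytes: 186.261/8 = 23.3 bytes.

23.3 bytes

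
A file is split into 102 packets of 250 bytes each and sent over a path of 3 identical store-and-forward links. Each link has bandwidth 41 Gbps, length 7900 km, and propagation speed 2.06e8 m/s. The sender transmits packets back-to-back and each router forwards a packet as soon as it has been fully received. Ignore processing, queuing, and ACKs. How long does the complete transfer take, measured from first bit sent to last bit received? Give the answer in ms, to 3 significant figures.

Per-hop transmission t_tx = L/R = 2000/41000000000 = 4.87805e-05 ms.
Per-hop propagation t_prop = 7900000/206000000 = 38.3495 ms.
Pipeline fill: first packet needs 3·t_tx to clear all hops; remaining 101 packets each add one t_tx.
Total = (3+102-1)·t_tx + 3·t_prop = 104·4.87805e-05 + 3·38.3495 = 115 ms.

115 ms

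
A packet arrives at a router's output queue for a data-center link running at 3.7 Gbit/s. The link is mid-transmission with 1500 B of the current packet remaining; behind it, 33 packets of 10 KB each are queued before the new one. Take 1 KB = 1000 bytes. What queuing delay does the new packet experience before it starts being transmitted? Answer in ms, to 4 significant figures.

Each queued packet: L/R = 80000/3700000000 = 0.0216216 ms.
33 queued → 0.713514 ms.
Plus remaining 12000 bits of current packet: 0.00324324 ms.
Queuing delay = 0.7168 ms.

0.7168 ms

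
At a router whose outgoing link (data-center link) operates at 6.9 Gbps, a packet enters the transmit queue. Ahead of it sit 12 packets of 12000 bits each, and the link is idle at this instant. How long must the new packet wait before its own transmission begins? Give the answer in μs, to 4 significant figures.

20.87 μs

Each queued packet: L/R = 12000/6900000000 = 1.73913 μs.
12 queued → 20.8696 μs.
Queuing delay = 20.87 μs.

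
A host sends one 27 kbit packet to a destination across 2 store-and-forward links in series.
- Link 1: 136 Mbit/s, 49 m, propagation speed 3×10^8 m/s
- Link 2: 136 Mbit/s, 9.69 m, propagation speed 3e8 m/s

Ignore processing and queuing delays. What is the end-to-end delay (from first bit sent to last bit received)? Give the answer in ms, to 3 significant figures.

0.397 ms

L = 27000 bits.
Transmission delay per hop = L/R = 27000/136000000 = 0.198529 ms; 2 hops → 0.397059 ms.
Propagation delays (d/s per hop): 0.000163333, 3.23e-05 ms; sum = 0.000195633 ms.
End-to-end = 0.397 ms.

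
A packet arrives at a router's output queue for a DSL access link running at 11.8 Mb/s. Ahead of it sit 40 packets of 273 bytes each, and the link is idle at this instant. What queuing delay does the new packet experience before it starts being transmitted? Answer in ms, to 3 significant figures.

Each queued packet: L/R = 2184/11800000 = 0.185085 ms.
40 queued → 7.40339 ms.
Queuing delay = 7.40 ms.

7.40 ms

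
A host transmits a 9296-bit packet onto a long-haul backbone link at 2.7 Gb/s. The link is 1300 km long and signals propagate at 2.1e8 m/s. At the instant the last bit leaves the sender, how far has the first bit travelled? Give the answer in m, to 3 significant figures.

723 m

t_tx = L/R = 9296/2700000000 = 3.44296e-06 s.
Distance = s × t_tx = 210000000 × 3.44296e-06 = 723 m.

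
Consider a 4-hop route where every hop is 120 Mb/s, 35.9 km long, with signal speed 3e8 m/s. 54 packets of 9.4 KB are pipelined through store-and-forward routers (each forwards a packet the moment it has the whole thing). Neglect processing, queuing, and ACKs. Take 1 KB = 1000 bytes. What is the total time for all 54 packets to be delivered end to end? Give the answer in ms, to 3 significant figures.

36.2 ms

Per-hop transmission t_tx = L/R = 75200/120000000 = 0.626667 ms.
Per-hop propagation t_prop = 35900/300000000 = 0.119667 ms.
Pipeline fill: first packet needs 4·t_tx to clear all hops; remaining 53 packets each add one t_tx.
Total = (4+54-1)·t_tx + 4·t_prop = 57·0.626667 + 4·0.119667 = 36.2 ms.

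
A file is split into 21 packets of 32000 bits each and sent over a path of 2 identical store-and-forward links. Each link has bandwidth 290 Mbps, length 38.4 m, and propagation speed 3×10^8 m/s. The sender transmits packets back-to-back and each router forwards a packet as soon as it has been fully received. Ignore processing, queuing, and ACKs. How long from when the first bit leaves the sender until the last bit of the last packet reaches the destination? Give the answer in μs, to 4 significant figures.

Per-hop transmission t_tx = L/R = 32000/290000000 = 110.345 μs.
Per-hop propagation t_prop = 38.4/300000000 = 0.128 μs.
Pipeline fill: first packet needs 2·t_tx to clear all hops; remaining 20 packets each add one t_tx.
Total = (2+21-1)·t_tx + 2·t_prop = 22·110.345 + 2·0.128 = 2428 μs.

2428 μs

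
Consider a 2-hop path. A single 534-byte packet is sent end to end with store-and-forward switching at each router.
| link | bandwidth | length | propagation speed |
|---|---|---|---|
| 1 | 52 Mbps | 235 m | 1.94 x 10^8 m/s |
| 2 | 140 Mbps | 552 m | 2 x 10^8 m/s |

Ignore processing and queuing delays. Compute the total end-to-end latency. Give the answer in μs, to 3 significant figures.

117 μs

L = 534 × 8 = 4272 bits.
Transmission delays (L/R per hop): 82.1538, 30.5143 μs; sum = 112.668 μs.
Propagation delays (d/s per hop): 1.21134, 2.76 μs; sum = 3.97134 μs.
End-to-end = 117 μs.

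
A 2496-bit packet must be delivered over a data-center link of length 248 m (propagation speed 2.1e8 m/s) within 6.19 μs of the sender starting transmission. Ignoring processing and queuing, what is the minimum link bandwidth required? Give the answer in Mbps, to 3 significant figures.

Propagation delay = 248 / 210000000 = 1.18095 μs.
Transmission budget = 6.19 − 1.18095 = 5.00905 μs.
R ≥ L / t_tx = 2496 bits / 5.00905e-06 s = 498 Mbps.

498 Mbps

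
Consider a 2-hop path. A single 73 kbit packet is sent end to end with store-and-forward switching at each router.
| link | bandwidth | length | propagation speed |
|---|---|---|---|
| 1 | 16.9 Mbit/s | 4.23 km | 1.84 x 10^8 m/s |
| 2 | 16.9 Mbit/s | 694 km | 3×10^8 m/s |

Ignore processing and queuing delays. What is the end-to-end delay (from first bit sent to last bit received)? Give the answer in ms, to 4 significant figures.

L = 73000 bits.
Transmission delay per hop = L/R = 73000/16900000 = 4.31953 ms; 2 hops → 8.63905 ms.
Propagation delays (d/s per hop): 0.0229891, 2.31333 ms; sum = 2.33632 ms.
End-to-end = 10.98 ms.

10.98 ms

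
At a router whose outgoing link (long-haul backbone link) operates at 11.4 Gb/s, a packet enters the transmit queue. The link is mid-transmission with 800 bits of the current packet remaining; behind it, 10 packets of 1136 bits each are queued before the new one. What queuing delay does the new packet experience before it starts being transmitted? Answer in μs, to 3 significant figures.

Each queued packet: L/R = 1136/11400000000 = 0.0996491 μs.
10 queued → 0.996491 μs.
Plus remaining 800 bits of current packet: 0.0701754 μs.
Queuing delay = 1.07 μs.

1.07 μs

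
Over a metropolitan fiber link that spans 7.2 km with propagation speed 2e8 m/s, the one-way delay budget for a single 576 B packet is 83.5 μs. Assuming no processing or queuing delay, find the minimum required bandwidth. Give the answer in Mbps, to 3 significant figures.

L = 4608 bits.
Propagation delay = 7200 / 200000000 = 36 μs.
Transmission budget = 83.5 − 36 = 47.5 μs.
R ≥ L / t_tx = 4608 bits / 4.75e-05 s = 97.0 Mbps.

97.0 Mbps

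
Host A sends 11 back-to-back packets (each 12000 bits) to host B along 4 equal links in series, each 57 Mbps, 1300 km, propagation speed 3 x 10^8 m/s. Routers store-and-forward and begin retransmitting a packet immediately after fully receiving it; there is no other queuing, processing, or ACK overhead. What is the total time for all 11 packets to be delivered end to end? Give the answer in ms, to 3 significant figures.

Per-hop transmission t_tx = L/R = 12000/57000000 = 0.210526 ms.
Per-hop propagation t_prop = 1300000/300000000 = 4.33333 ms.
Pipeline fill: first packet needs 4·t_tx to clear all hops; remaining 10 packets each add one t_tx.
Total = (4+11-1)·t_tx + 4·t_prop = 14·0.210526 + 4·4.33333 = 20.3 ms.

20.3 ms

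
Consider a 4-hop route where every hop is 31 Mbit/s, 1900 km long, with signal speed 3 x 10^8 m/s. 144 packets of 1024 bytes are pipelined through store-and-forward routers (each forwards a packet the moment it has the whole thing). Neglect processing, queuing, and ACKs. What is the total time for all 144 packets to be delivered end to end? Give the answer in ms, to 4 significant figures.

Per-hop transmission t_tx = L/R = 8192/31000000 = 0.264258 ms.
Per-hop propagation t_prop = 1900000/300000000 = 6.33333 ms.
Pipeline fill: first packet needs 4·t_tx to clear all hops; remaining 143 packets each add one t_tx.
Total = (4+144-1)·t_tx + 4·t_prop = 147·0.264258 + 4·6.33333 = 64.18 ms.

64.18 ms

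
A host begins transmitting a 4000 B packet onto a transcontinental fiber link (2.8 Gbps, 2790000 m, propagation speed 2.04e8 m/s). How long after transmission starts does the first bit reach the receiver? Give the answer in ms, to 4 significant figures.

First bit experiences only propagation delay: d/s = 2790000/204000000 = 13.68 ms.

13.68 ms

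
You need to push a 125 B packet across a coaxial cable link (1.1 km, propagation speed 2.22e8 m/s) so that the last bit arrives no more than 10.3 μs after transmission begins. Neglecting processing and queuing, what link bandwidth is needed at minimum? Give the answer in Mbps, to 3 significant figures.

187 Mbps

L = 1000 bits.
Propagation delay = 1100 / 2.22e+08 = 4.95495 μs.
Transmission budget = 10.3 − 4.95495 = 5.34505 μs.
R ≥ L / t_tx = 1000 bits / 5.34505e-06 s = 187 Mbps.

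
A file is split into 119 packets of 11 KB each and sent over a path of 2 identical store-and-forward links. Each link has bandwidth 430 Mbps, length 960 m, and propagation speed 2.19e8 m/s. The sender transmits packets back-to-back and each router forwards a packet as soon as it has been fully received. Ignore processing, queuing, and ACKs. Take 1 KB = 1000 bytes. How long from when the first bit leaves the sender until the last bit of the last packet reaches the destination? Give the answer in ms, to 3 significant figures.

24.6 ms

Per-hop transmission t_tx = L/R = 88000/430000000 = 0.204651 ms.
Per-hop propagation t_prop = 960/219000000 = 0.00438356 ms.
Pipeline fill: first packet needs 2·t_tx to clear all hops; remaining 118 packets each add one t_tx.
Total = (2+119-1)·t_tx + 2·t_prop = 120·0.204651 + 2·0.00438356 = 24.6 ms.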